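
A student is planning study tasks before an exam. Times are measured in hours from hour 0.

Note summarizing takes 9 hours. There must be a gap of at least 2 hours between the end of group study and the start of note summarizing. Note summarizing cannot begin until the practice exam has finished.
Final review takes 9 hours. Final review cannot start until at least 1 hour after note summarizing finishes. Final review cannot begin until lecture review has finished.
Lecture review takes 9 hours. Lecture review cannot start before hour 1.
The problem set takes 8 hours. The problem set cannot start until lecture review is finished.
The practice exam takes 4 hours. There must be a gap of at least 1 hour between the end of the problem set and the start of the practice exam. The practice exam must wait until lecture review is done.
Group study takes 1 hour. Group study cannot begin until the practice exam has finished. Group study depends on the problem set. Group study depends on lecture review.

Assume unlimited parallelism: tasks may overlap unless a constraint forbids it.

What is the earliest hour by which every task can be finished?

45

After its own release at hour 1, lecture review can start at hour 1 and finishes at hour 10.
After lecture review (finishes hour 10), the problem set can start at hour 10 and finishes at hour 18.
The practice exam has to wait for the problem set (finishes hour 18, plus 1-hour gap → hour 19); lecture review (finishes hour 10). The latest of these is hour 19, so the practice exam runs hour 19 to 19 + 4 = hour 23.
Group study has to wait for the practice exam (finishes hour 23); the problem set (finishes hour 18); lecture review (finishes hour 10). The latest of these is hour 23, so group study runs hour 23 to 23 + 1 = hour 24.
Note summarizing cannot start until group study (finishes hour 24, plus 2-hour gap → hour 26); the practice exam (finishes hour 23). The controlling bound is hour 26, so note summarizing finishes at 26 + 9 = hour 35.
Final review cannot start until note summarizing (finishes hour 35, plus 1-hour gap → hour 36); lecture review (finishes hour 10). The controlling bound is hour 36, so final review finishes at 36 + 9 = hour 45.
All tasks are finished once the last one completes. Finish times: Lecture review at 10, The problem set at 18, The practice exam at 23, Group study at 24, Note summarizing at 35, Final review at 45. The latest is hour 45.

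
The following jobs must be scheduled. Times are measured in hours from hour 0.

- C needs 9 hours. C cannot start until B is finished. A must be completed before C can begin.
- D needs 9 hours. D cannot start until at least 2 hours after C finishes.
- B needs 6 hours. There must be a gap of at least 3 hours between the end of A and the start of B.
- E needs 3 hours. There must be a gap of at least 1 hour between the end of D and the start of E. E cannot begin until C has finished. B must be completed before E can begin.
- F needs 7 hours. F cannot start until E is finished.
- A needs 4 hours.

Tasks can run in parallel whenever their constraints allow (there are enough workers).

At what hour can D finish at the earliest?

A has no prerequisites, so it starts at hour 0 and finishes at hour 4.
B cannot begin until A (finishes hour 4, plus 3-hour gap → hour 7). It runs from hour 7 to 7 + 6 = hour 13.
For C: B (finishes hour 13); A (finishes hour 4). Taking the maximum gives a start of hour 13, and it finishes at 13 + 9 = hour 22.
D waits on C (finishes hour 22, plus 2-hour gap → hour 24), so it starts at hour 24 and finishes at 24 + 9 = hour 33.

33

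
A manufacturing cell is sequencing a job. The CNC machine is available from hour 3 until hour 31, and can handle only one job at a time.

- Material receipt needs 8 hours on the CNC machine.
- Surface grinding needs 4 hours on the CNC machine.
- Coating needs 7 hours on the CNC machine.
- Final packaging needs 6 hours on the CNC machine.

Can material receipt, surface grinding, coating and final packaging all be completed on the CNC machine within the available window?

Yes

The CNC machine window is 31 − 3 = 28 hours.
Running back to back, the jobs need 8 + 4 + 7 + 6 = 25 hours on the CNC machine.
Since 25 ≤ 28, they fit within the window.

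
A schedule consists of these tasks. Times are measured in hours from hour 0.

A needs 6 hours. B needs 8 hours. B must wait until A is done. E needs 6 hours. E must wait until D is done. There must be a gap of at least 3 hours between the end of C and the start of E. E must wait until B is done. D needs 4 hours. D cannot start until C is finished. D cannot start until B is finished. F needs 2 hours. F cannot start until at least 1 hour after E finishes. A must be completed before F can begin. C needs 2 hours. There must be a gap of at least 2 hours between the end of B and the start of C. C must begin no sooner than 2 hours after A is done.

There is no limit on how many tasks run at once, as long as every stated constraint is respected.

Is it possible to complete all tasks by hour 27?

No

A has no prerequisites, so it starts at hour 0 and finishes at hour 6.
B waits on A (finishes hour 6), so it starts at hour 6 and finishes at 6 + 8 = hour 14.
For C: B (finishes hour 14, plus 2-hour gap → hour 16); A (finishes hour 6, plus 2-hour gap → hour 8). Taking the maximum gives a start of hour 16, and it finishes at 16 + 2 = hour 18.
D has to wait for C (finishes hour 18); B (finishes hour 14). The latest of these is hour 18, so D runs hour 18 to 18 + 4 = hour 22.
E has to wait for D (finishes hour 22); C (finishes hour 18, plus 3-hour gap → hour 21); B (finishes hour 14). The latest of these is hour 22, so E runs hour 22 to 22 + 6 = hour 28.
For F: E (finishes hour 28, plus 1-hour gap → hour 29); A (finishes hour 6). Taking the maximum gives a start of hour 29, and it finishes at 29 + 2 = hour 31.
The earliest everything can be done is hour 31, which is after the deadline of 27, so it is not possible.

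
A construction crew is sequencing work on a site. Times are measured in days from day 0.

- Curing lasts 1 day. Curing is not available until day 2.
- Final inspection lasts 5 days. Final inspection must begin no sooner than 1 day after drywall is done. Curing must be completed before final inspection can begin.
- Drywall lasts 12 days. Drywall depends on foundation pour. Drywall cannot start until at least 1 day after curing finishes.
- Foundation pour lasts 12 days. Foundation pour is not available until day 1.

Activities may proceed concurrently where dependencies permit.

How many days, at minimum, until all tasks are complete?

Curing cannot begin until its own release at day 2. It runs from day 2 to 2 + 1 = day 3.
Foundation pour cannot begin until its own release at day 1. It runs from day 1 to 1 + 12 = day 13.
For drywall: foundation pour (finishes day 13); curing (finishes day 3, plus 1-day gap → day 4). Taking the maximum gives a start of day 13, and it finishes at 13 + 12 = day 25.
Final inspection needs all of drywall (finishes day 25, plus 1-day gap → day 26); curing (finishes day 3). That puts its earliest start at day 26; it finishes at 26 + 5 = day 31.
All tasks are finished once the last one completes. Finish times: Foundation pour at 13, Curing at 3, Drywall at 25, Final inspection at 31. The latest is day 31.

31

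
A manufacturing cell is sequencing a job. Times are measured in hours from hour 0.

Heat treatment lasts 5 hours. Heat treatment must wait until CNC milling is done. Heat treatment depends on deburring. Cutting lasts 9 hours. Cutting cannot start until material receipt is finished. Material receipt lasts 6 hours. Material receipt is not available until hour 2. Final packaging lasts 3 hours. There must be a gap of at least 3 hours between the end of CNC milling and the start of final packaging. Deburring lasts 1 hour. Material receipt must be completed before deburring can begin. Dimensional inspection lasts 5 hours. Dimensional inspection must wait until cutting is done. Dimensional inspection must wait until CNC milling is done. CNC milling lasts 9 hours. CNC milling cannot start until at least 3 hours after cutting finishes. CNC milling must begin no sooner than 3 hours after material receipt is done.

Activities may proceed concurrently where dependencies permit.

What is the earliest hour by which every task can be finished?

After its own release at hour 2, material receipt can start at hour 2 and finishes at hour 8.
After material receipt (finishes hour 8), deburring can start at hour 8 and finishes at hour 9.
After material receipt (finishes hour 8), cutting can start at hour 8 and finishes at hour 17.
CNC milling has to wait for cutting (finishes hour 17, plus 3-hour gap → hour 20); material receipt (finishes hour 8, plus 3-hour gap → hour 11). The latest of these is hour 20, so CNC milling runs hour 20 to 20 + 9 = hour 29.
After CNC milling (finishes hour 29, plus 3-hour gap → hour 32), final packaging can start at hour 32 and finishes at hour 35.
For dimensional inspection: cutting (finishes hour 17); CNC milling (finishes hour 29). Taking the maximum gives a start of hour 29, and it finishes at 29 + 5 = hour 34.
Heat treatment cannot start until CNC milling (finishes hour 29); deburring (finishes hour 9). The controlling bound is hour 29, so heat treatment finishes at 29 + 5 = hour 34.
All tasks are finished once the last one completes. Finish times: Material receipt at 8, Cutting at 17, Deburring at 9, CNC milling at 29, Heat treatment at 34, Dimensional inspection at 34, Final packaging at 35. The latest is hour 35.

35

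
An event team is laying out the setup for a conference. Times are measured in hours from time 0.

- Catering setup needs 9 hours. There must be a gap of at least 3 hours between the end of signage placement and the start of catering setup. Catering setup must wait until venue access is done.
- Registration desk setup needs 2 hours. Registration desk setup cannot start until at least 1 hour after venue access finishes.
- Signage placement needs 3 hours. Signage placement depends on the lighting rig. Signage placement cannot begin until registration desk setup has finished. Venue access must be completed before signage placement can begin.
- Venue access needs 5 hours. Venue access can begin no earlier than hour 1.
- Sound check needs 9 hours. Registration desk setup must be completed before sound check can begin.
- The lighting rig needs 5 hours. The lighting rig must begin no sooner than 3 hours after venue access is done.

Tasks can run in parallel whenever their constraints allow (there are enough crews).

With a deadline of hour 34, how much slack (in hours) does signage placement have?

5

Venue access waits on its own release at hour 1, so it starts at hour 1 and finishes at 1 + 5 = hour 6.
Registration desk setup cannot begin until venue access (finishes hour 6, plus 1-hour gap → hour 7). It runs from hour 7 to 7 + 2 = hour 9.
The lighting rig cannot begin until venue access (finishes hour 6, plus 3-hour gap → hour 9). It runs from hour 9 to 9 + 5 = hour 14.
Signage placement cannot start until the lighting rig (finishes hour 14); registration desk setup (finishes hour 9); venue access (finishes hour 6). The controlling bound is hour 14, so signage placement finishes at 14 + 3 = hour 17.

Working backward from the deadline:
Nothing follows catering setup; the deadline of hour 34 is its only limit. It must start by 34 − 9 = hour 25.
Signage placement must finish before catering setup (must start by hour 25, minus 3-hour gap → hour 22). With a 3-hour duration, signage placement must start by 22 − 3 = hour 19.
So signage placement can start as early as hour 14 and as late as hour 19, giving 19 − 14 = 5 hours of slack.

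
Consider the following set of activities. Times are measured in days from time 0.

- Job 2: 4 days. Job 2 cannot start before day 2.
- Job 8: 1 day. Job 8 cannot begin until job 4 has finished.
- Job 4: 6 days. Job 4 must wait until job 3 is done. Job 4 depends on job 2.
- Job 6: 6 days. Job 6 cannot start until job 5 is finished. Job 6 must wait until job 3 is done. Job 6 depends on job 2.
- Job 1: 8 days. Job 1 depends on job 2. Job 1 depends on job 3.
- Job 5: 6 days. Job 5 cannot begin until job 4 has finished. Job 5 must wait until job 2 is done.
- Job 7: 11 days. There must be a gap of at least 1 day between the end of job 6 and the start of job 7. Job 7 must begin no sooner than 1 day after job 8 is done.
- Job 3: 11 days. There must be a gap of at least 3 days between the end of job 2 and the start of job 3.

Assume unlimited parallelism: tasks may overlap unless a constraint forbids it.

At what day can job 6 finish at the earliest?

38

After its own release at day 2, job 2 can start at day 2 and finishes at day 6.
After job 2 (finishes day 6, plus 3-day gap → day 9), job 3 can start at day 9 and finishes at day 20.
Job 4 needs all of job 3 (finishes day 20); job 2 (finishes day 6). That puts its earliest start at day 20; it finishes at 20 + 6 = day 26.
Job 5 cannot start until job 4 (finishes day 26); job 2 (finishes day 6). The controlling bound is day 26, so job 5 finishes at 26 + 6 = day 32.
Job 6 cannot start until job 5 (finishes day 32); job 3 (finishes day 20); job 2 (finishes day 6). The controlling bound is day 32, so job 6 finishes at 32 + 6 = day 38.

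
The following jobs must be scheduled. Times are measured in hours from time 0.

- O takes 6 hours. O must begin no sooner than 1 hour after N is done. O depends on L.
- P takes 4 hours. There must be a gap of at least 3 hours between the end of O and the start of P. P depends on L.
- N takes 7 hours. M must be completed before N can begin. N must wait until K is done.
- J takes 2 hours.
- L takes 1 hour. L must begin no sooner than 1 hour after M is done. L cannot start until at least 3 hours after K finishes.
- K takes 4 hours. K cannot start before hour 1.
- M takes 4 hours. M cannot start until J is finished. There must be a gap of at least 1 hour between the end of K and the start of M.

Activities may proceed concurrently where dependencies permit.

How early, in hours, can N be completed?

After its own release at hour 1, K can start at hour 1 and finishes at hour 5.
Nothing blocks J, so it runs from hour 0 to hour 2.
M cannot start until J (finishes hour 2); K (finishes hour 5, plus 1-hour gap → hour 6). The controlling bound is hour 6, so M finishes at 6 + 4 = hour 10.
N cannot start until M (finishes hour 10); K (finishes hour 5). The controlling bound is hour 10, so N finishes at 10 + 7 = hour 17.

17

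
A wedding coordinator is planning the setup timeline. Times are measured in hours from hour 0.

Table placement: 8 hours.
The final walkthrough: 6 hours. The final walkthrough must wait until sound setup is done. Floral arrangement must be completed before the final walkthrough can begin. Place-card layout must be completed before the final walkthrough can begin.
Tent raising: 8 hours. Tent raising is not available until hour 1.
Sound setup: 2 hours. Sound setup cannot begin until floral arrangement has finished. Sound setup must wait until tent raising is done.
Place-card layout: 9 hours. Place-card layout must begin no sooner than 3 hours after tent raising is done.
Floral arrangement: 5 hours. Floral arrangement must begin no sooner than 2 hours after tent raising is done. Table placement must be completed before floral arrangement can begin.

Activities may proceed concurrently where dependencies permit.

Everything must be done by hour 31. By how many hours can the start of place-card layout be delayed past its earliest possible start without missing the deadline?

4

Tent raising waits on its own release at hour 1, so it starts at hour 1 and finishes at 1 + 8 = hour 9.
Place-card layout cannot begin until tent raising (finishes hour 9, plus 3-hour gap → hour 12). It runs from hour 12 to 12 + 9 = hour 21.

Working backward from the deadline:
Nothing follows the final walkthrough; the deadline of hour 31 is its only limit. It must start by 31 − 6 = hour 25.
Place-card layout feeds into the final walkthrough (must start by hour 25); so place-card layout must finish by hour 25 and therefore start by hour 16.
So place-card layout can start as early as hour 12 and as late as hour 16, giving 16 − 12 = 4 hours of slack.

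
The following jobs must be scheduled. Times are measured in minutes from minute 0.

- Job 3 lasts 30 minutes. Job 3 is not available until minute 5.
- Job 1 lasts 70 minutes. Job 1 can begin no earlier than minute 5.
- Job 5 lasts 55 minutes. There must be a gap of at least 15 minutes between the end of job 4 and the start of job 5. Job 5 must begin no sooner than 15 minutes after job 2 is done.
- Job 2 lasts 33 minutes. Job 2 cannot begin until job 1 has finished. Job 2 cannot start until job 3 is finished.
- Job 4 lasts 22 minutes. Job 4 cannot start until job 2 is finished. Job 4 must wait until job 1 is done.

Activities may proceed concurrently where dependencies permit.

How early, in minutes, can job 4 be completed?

Job 3 waits on its own release at minute 5, so it starts at minute 5 and finishes at 5 + 30 = minute 35.
Job 1 cannot begin until its own release at minute 5. It runs from minute 5 to 5 + 70 = minute 75.
Job 2 cannot start until job 1 (finishes minute 75); job 3 (finishes minute 35). The controlling bound is minute 75, so job 2 finishes at 75 + 33 = minute 108.
Job 4 has to wait for job 2 (finishes minute 108); job 1 (finishes minute 75). The latest of these is minute 108, so job 4 runs minute 108 to 108 + 22 = minute 130.

130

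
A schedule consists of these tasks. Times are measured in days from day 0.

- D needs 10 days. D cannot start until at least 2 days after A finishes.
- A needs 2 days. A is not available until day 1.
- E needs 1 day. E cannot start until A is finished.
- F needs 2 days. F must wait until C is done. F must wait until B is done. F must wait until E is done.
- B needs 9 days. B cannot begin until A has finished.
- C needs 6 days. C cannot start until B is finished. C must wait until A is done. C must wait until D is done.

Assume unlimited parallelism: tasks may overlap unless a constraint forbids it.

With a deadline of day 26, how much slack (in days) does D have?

After its own release at day 1, A can start at day 1 and finishes at day 3.
D cannot begin until A (finishes day 3, plus 2-day gap → day 5). It runs from day 5 to 5 + 10 = day 15.

Working backward from the deadline:
F has no dependents, so it just needs to finish by day 26. Starting by 26 − 2 = day 24 achieves that.
Since F (must start by day 24) depends on it, C must finish by day 24. Backing off its 6-day duration gives a latest start of day 18.
D must finish before C (must start by day 18). With a 10-day duration, D must start by 18 − 10 = day 8.
So D can start as early as day 5 and as late as day 8, giving 8 − 5 = 3 days of slack.

3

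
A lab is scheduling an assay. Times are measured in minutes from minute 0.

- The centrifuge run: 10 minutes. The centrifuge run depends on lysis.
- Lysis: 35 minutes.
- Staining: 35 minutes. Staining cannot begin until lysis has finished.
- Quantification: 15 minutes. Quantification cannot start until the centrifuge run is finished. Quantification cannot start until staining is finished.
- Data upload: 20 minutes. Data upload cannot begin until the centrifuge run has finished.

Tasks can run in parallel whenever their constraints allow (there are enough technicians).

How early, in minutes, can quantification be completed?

85

Lysis has no prerequisites, so it starts at minute 0 and finishes at minute 35.
Staining waits on lysis (finishes minute 35), so it starts at minute 35 and finishes at 35 + 35 = minute 70.
After lysis (finishes minute 35), the centrifuge run can start at minute 35 and finishes at minute 45.
For quantification: the centrifuge run (finishes minute 45); staining (finishes minute 70). Taking the maximum gives a start of minute 70, and it finishes at 70 + 15 = minute 85.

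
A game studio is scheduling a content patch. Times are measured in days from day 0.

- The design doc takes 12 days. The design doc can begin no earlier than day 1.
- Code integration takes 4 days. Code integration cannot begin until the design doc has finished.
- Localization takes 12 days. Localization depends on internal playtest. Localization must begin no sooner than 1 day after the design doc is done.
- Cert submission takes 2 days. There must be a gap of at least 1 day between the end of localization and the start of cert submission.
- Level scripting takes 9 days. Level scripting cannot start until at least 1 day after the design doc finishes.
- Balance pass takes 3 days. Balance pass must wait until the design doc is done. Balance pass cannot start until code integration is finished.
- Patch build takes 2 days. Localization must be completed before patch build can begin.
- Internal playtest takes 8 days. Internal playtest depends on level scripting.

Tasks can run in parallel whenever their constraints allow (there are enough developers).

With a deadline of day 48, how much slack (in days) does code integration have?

28

The design doc waits on its own release at day 1, so it starts at day 1 and finishes at 1 + 12 = day 13.
Code integration waits on the design doc (finishes day 13), so it starts at day 13 and finishes at 13 + 4 = day 17.

Working backward from the deadline:
Balance pass has no dependents, so it just needs to finish by day 48. Starting by 48 − 3 = day 45 achieves that.
Since balance pass (must start by day 45) depends on it, code integration must finish by day 45. Backing off its 4-day duration gives a latest start of day 41.
So code integration can start as early as day 13 and as late as day 41, giving 41 − 13 = 28 days of slack.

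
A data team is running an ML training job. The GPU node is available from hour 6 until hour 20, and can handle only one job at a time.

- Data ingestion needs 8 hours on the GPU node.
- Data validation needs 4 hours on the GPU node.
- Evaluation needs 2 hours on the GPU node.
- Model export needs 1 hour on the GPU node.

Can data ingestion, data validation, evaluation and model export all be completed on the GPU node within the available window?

The GPU node window is 20 − 6 = 14 hours.
Running back to back, the jobs need 8 + 4 + 2 + 1 = 15 hours on the GPU node.
Since 15 > 14, they cannot all fit.

No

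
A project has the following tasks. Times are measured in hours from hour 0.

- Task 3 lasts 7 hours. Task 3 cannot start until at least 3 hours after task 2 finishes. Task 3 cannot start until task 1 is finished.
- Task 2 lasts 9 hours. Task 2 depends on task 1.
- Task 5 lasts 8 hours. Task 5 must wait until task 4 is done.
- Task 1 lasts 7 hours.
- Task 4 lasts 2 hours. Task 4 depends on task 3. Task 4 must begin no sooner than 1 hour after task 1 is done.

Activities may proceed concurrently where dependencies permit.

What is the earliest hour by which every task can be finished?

36

Task 1 has no prerequisites, so it starts at hour 0 and finishes at hour 7.
Task 2 waits on task 1 (finishes hour 7), so it starts at hour 7 and finishes at 7 + 9 = hour 16.
For task 3: task 2 (finishes hour 16, plus 3-hour gap → hour 19); task 1 (finishes hour 7). Taking the maximum gives a start of hour 19, and it finishes at 19 + 7 = hour 26.
Task 4 needs all of task 3 (finishes hour 26); task 1 (finishes hour 7, plus 1-hour gap → hour 8). That puts its earliest start at hour 26; it finishes at 26 + 2 = hour 28.
After task 4 (finishes hour 28), task 5 can start at hour 28 and finishes at hour 36.
All tasks are finished once the last one completes. Finish times: Task 1 at 7, Task 2 at 16, Task 3 at 26, Task 4 at 28, Task 5 at 36. The latest is hour 36.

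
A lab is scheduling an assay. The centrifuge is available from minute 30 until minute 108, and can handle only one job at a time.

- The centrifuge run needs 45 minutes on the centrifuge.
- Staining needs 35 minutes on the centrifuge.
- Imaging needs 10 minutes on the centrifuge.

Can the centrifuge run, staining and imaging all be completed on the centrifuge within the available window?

No

The centrifuge window is 108 − 30 = 78 minutes.
Running back to back, the jobs need 45 + 35 + 10 = 90 minutes on the centrifuge.
Since 90 > 78, they cannot all fit.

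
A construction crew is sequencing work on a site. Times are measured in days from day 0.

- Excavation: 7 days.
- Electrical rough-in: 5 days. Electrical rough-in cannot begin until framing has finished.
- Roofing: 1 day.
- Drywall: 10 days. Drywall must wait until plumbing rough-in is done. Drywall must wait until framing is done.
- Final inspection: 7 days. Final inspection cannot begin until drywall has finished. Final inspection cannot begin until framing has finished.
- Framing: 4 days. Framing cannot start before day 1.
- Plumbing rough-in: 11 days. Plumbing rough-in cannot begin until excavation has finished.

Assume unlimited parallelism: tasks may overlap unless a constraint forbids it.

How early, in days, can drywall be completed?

28

Framing cannot begin until its own release at day 1. It runs from day 1 to 1 + 4 = day 5.
Excavation can start immediately at day 0; it finishes at day 7.
After excavation (finishes day 7), plumbing rough-in can start at day 7 and finishes at day 18.
Drywall cannot start until plumbing rough-in (finishes day 18); framing (finishes day 5). The controlling bound is day 18, so drywall finishes at 18 + 10 = day 28.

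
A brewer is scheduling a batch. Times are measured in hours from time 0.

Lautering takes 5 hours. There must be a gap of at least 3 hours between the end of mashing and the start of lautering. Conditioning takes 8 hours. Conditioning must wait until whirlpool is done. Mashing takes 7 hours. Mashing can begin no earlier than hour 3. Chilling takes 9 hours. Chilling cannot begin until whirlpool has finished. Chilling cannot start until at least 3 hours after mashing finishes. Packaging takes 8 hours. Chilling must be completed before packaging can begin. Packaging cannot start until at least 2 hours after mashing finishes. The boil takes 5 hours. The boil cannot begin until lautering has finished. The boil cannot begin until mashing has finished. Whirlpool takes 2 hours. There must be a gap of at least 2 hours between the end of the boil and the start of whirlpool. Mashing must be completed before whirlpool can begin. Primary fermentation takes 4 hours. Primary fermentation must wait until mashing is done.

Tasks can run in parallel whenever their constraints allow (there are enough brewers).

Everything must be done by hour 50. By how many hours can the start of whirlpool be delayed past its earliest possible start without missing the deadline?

Mashing cannot begin until its own release at hour 3. It runs from hour 3 to 3 + 7 = hour 10.
Lautering cannot begin until mashing (finishes hour 10, plus 3-hour gap → hour 13). It runs from hour 13 to 13 + 5 = hour 18.
The boil has to wait for lautering (finishes hour 18); mashing (finishes hour 10). The latest of these is hour 18, so the boil runs hour 18 to 18 + 5 = hour 23.
For whirlpool: the boil (finishes hour 23, plus 2-hour gap → hour 25); mashing (finishes hour 10). Taking the maximum gives a start of hour 25, and it finishes at 25 + 2 = hour 27.

Working backward from the deadline:
To finish by hour 50, packaging (duration 8) must start no later than hour 42.
Since packaging (must start by hour 42) depends on it, chilling must finish by hour 42. Backing off its 9-hour duration gives a latest start of hour 33.
Conditioning has no dependents, so it just needs to finish by hour 50. Starting by 50 − 8 = hour 42 achieves that.
For whirlpool: chilling (must start by hour 33); conditioning (must start by hour 42). The most restrictive is hour 33; with a 2-hour duration, whirlpool must start by hour 31.
So whirlpool can start as early as hour 25 and as late as hour 31, giving 31 − 25 = 6 hours of slack.

6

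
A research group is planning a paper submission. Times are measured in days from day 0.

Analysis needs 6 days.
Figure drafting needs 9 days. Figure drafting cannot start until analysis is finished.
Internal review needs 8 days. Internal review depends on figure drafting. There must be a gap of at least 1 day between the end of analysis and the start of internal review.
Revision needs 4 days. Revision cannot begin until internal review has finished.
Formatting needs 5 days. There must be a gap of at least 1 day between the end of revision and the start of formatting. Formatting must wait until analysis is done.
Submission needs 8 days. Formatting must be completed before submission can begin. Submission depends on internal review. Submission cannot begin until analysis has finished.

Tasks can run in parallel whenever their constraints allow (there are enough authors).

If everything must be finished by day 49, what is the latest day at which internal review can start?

23

Nothing follows submission; the deadline of day 49 is its only limit. It must start by 49 − 8 = day 41.
Formatting feeds into submission (must start by day 41); so formatting must finish by day 41 and therefore start by day 36.
Revision must finish before formatting (must start by day 36, minus 1-day gap → day 35). With a 4-day duration, revision must start by 35 − 4 = day 31.
Internal review has several dependents: revision (must start by day 31); submission (must start by day 41). The earliest of those limits is day 31, so internal review must start by 31 − 8 = day 23.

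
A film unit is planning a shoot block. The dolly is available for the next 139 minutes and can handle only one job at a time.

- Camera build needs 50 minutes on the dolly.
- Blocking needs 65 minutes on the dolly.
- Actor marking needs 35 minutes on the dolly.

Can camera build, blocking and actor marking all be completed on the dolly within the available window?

No

Running back to back, the jobs need 50 + 65 + 35 = 150 minutes on the dolly.
Since 150 > 139, they cannot all fit.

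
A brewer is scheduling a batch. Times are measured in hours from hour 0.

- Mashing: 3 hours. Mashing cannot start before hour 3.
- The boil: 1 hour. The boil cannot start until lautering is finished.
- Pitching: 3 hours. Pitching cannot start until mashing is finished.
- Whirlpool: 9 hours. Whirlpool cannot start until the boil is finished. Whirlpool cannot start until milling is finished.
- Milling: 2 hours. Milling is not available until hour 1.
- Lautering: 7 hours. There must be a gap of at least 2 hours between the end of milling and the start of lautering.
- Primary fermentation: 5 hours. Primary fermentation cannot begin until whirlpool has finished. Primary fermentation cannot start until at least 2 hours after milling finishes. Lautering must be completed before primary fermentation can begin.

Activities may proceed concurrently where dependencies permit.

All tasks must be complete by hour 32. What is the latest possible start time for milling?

Primary fermentation has no dependents, so it just needs to finish by hour 32. Starting by 32 − 5 = hour 27 achieves that.
Whirlpool has to be done before primary fermentation (must start by hour 27). That means finishing by hour 27, i.e. starting by 27 − 9 = hour 18.
The boil must finish before whirlpool (must start by hour 18). With a 1-hour duration, the boil must start by 18 − 1 = hour 17.
Lautering must finish in time for the boil (must start by hour 17); primary fermentation (must start by hour 27). The tightest is hour 17, so lautering must start by 17 − 7 = hour 10.
Milling feeds lautering (must start by hour 10, minus 2-hour gap → hour 8); whirlpool (must start by hour 18); primary fermentation (must start by hour 27, minus 2-hour gap → hour 25). Taking the minimum, milling must finish by hour 8 and start by 8 − 2 = hour 6.

6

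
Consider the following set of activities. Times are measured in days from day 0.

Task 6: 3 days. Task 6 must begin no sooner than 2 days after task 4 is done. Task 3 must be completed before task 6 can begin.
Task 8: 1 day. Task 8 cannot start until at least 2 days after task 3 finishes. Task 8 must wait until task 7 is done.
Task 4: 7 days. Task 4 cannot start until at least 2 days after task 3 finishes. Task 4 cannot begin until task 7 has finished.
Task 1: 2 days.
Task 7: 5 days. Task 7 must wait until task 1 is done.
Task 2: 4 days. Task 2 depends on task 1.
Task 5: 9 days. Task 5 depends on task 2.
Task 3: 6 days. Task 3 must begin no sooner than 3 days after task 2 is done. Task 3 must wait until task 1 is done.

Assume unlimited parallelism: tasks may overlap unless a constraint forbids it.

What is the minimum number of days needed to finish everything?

Task 1 can start immediately at day 0; it finishes at day 2.
After task 1 (finishes day 2), task 7 can start at day 2 and finishes at day 7.
Task 2 waits on task 1 (finishes day 2), so it starts at day 2 and finishes at 2 + 4 = day 6.
Task 5 cannot begin until task 2 (finishes day 6). It runs from day 6 to 6 + 9 = day 15.
For task 3: task 2 (finishes day 6, plus 3-day gap → day 9); task 1 (finishes day 2). Taking the maximum gives a start of day 9, and it finishes at 9 + 6 = day 15.
For task 8: task 3 (finishes day 15, plus 2-day gap → day 17); task 7 (finishes day 7). Taking the maximum gives a start of day 17, and it finishes at 17 + 1 = day 18.
For task 4: task 3 (finishes day 15, plus 2-day gap → day 17); task 7 (finishes day 7). Taking the maximum gives a start of day 17, and it finishes at 17 + 7 = day 24.
Task 6 has to wait for task 4 (finishes day 24, plus 2-day gap → day 26); task 3 (finishes day 15). The latest of these is day 26, so task 6 runs day 26 to 26 + 3 = day 29.
All tasks are finished once the last one completes. Finish times: Task 1 at 2, Task 2 at 6, Task 3 at 15, Task 4 at 24, Task 5 at 15, Task 6 at 29, Task 7 at 7, Task 8 at 18. The latest is day 29.

29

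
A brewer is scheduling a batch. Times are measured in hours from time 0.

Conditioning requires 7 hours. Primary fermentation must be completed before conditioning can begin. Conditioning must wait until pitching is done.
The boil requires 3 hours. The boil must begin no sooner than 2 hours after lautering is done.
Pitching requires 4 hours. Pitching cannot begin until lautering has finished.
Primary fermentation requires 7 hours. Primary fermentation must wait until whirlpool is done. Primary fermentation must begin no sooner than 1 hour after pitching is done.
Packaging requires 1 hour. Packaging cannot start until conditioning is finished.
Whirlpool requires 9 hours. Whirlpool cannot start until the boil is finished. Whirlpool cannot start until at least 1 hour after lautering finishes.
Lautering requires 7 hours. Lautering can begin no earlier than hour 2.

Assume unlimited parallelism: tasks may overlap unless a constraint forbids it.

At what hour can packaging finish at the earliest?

38

After its own release at hour 2, lautering can start at hour 2 and finishes at hour 9.
Pitching waits on lautering (finishes hour 9), so it starts at hour 9 and finishes at 9 + 4 = hour 13.
The boil waits on lautering (finishes hour 9, plus 2-hour gap → hour 11), so it starts at hour 11 and finishes at 11 + 3 = hour 14.
Whirlpool cannot start until the boil (finishes hour 14); lautering (finishes hour 9, plus 1-hour gap → hour 10). The controlling bound is hour 14, so whirlpool finishes at 14 + 9 = hour 23.
For primary fermentation: whirlpool (finishes hour 23); pitching (finishes hour 13, plus 1-hour gap → hour 14). Taking the maximum gives a start of hour 23, and it finishes at 23 + 7 = hour 30.
Conditioning needs all of primary fermentation (finishes hour 30); pitching (finishes hour 13). That puts its earliest start at hour 30; it finishes at 30 + 7 = hour 37.
Packaging waits on conditioning (finishes hour 37), so it starts at hour 37 and finishes at 37 + 1 = hour 38.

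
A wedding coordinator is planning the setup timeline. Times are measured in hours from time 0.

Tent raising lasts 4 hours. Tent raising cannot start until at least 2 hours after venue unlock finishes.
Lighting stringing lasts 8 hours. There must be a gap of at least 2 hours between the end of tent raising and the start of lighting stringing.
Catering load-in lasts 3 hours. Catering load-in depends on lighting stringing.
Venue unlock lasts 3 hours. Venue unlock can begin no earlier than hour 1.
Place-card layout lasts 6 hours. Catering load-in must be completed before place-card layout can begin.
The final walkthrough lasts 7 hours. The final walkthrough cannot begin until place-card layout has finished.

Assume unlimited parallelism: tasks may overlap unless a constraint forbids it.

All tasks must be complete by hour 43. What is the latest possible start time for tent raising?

13

To finish by hour 43, the final walkthrough (duration 7) must start no later than hour 36.
Since the final walkthrough (must start by hour 36) depends on it, place-card layout must finish by hour 36. Backing off its 6-hour duration gives a latest start of hour 30.
Catering load-in must finish before place-card layout (must start by hour 30). With a 3-hour duration, catering load-in must start by 30 − 3 = hour 27.
Lighting stringing must finish before catering load-in (must start by hour 27). With an 8-hour duration, lighting stringing must start by 27 − 8 = hour 19.
Tent raising must finish before lighting stringing (must start by hour 19, minus 2-hour gap → hour 17). With a 4-hour duration, tent raising must start by 17 − 4 = hour 13.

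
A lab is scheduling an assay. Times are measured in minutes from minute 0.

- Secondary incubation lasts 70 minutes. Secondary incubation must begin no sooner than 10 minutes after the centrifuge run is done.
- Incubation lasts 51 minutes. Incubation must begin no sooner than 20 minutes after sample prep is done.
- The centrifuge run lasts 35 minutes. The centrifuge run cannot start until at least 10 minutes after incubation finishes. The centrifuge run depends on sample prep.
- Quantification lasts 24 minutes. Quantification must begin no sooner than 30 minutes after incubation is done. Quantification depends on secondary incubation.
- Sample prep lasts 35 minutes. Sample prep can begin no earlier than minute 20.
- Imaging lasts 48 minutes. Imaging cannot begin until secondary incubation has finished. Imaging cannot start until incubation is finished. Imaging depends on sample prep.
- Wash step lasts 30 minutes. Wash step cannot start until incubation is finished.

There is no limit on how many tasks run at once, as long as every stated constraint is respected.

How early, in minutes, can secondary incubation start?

181

After its own release at minute 20, sample prep can start at minute 20 and finishes at minute 55.
Incubation cannot begin until sample prep (finishes minute 55, plus 20-minute gap → minute 75). It runs from minute 75 to 75 + 51 = minute 126.
The centrifuge run has to wait for incubation (finishes minute 126, plus 10-minute gap → minute 136); sample prep (finishes minute 55). The latest of these is minute 136, so the centrifuge run runs minute 136 to 136 + 35 = minute 171.
Secondary incubation waits on the centrifuge run (finishes minute 171, plus 10-minute gap → minute 181), so the earliest it can start is minute 181.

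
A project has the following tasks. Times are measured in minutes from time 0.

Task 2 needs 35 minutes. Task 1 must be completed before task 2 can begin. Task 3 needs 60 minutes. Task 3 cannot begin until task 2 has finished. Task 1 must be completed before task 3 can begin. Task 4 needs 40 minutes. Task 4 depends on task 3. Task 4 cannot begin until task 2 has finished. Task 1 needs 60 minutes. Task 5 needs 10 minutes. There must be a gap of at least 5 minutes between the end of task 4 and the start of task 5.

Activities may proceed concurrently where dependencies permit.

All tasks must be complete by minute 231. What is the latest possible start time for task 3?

Task 5 must finish by minute 231; it takes 10 minutes, so it must start by 231 − 10 = minute 221.
Task 4 must finish before task 5 (must start by minute 221, minus 5-minute gap → minute 216). With a 40-minute duration, task 4 must start by 216 − 40 = minute 176.
Since task 4 (must start by minute 176) depends on it, task 3 must finish by minute 176. Backing off its 60-minute duration gives a latest start of minute 116.

116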